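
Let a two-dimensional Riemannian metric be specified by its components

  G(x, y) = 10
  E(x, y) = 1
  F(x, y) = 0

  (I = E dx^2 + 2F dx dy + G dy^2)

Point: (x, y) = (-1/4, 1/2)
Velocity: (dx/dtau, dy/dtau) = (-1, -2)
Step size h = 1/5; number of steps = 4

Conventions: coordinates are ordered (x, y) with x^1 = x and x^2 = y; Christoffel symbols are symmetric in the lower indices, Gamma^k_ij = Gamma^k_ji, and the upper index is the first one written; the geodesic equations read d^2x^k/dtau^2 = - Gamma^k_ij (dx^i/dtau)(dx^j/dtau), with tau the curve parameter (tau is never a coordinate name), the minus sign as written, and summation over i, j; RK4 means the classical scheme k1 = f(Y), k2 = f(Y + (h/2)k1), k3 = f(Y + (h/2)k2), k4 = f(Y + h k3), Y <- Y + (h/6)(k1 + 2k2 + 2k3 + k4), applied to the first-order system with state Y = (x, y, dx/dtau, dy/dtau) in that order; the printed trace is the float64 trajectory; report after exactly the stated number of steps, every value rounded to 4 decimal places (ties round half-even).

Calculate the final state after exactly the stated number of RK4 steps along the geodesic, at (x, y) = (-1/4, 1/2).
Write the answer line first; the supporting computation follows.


Answer: x = -1.0500, y = -1.1000, dx/dtau = -1.0000, dy/dtau = -2.0000

f(Y) = (dx/dtau, dy/dtau, -Gamma^x_ij Y'^i Y'^j, -Gamma^y_ij Y'^i Y'^j) with the Gammas evaluated at the stage position; h = 0.200000; intermediate values shown to 6 dp
step 0: x = -0.2500, y = 0.5000, dx/dtau = -1.0000, dy/dtau = -2.0000
step 1:
  k1: at (x, y) = (-0.250000, 0.500000), (dx/dtau, dy/dtau) = (-1.000000, -2.000000); Gamma_xxx = 0.000000, Gamma_xxy = 0.000000, Gamma_xyy = 0.000000, Gamma_yxx = 0.000000, Gamma_yxy = 0.000000, Gamma_yyy = 0.000000; k1 = (-1.000000, -2.000000, 0.000000, 0.000000)
  k2: at (x, y) = (-0.350000, 0.300000), (dx/dtau, dy/dtau) = (-1.000000, -2.000000); Gamma_xxx = 0.000000, Gamma_xxy = 0.000000, Gamma_xyy = 0.000000, Gamma_yxx = 0.000000, Gamma_yxy = 0.000000, Gamma_yyy = 0.000000; k2 = (-1.000000, -2.000000, 0.000000, 0.000000)
  k3: at (x, y) = (-0.350000, 0.300000), (dx/dtau, dy/dtau) = (-1.000000, -2.000000); Gamma_xxx = 0.000000, Gamma_xxy = 0.000000, Gamma_xyy = 0.000000, Gamma_yxx = 0.000000, Gamma_yxy = 0.000000, Gamma_yyy = 0.000000; k3 = (-1.000000, -2.000000, 0.000000, 0.000000)
  k4: at (x, y) = (-0.450000, 0.100000), (dx/dtau, dy/dtau) = (-1.000000, -2.000000); Gamma_xxx = 0.000000, Gamma_xxy = 0.000000, Gamma_xyy = 0.000000, Gamma_yxx = 0.000000, Gamma_yxy = 0.000000, Gamma_yyy = 0.000000; k4 = (-1.000000, -2.000000, 0.000000, 0.000000)
  Y <- Y + (h/6)(k1 + 2k2 + 2k3 + k4): x = -0.4500, y = 0.1000, dx/dtau = -1.0000, dy/dtau = -2.0000
step 2:
  k1: at (x, y) = (-0.450000, 0.100000), (dx/dtau, dy/dtau) = (-1.000000, -2.000000); Gamma_xxx = 0.000000, Gamma_xxy = 0.000000, Gamma_xyy = 0.000000, Gamma_yxx = 0.000000, Gamma_yxy = 0.000000, Gamma_yyy = 0.000000; k1 = (-1.000000, -2.000000, 0.000000, 0.000000)
  k2: at (x, y) = (-0.550000, -0.100000), (dx/dtau, dy/dtau) = (-1.000000, -2.000000); Gamma_xxx = 0.000000, Gamma_xxy = 0.000000, Gamma_xyy = 0.000000, Gamma_yxx = 0.000000, Gamma_yxy = 0.000000, Gamma_yyy = 0.000000; k2 = (-1.000000, -2.000000, 0.000000, 0.000000)
  k3: at (x, y) = (-0.550000, -0.100000), (dx/dtau, dy/dtau) = (-1.000000, -2.000000); Gamma_xxx = 0.000000, Gamma_xxy = 0.000000, Gamma_xyy = 0.000000, Gamma_yxx = 0.000000, Gamma_yxy = 0.000000, Gamma_yyy = 0.000000; k3 = (-1.000000, -2.000000, 0.000000, 0.000000)
  k4: at (x, y) = (-0.650000, -0.300000), (dx/dtau, dy/dtau) = (-1.000000, -2.000000); Gamma_xxx = 0.000000, Gamma_xxy = 0.000000, Gamma_xyy = 0.000000, Gamma_yxx = 0.000000, Gamma_yxy = 0.000000, Gamma_yyy = 0.000000; k4 = (-1.000000, -2.000000, 0.000000, 0.000000)
  Y <- Y + (h/6)(k1 + 2k2 + 2k3 + k4): x = -0.6500, y = -0.3000, dx/dtau = -1.0000, dy/dtau = -2.0000
step 3:
  k1: at (x, y) = (-0.650000, -0.300000), (dx/dtau, dy/dtau) = (-1.000000, -2.000000); Gamma_xxx = 0.000000, Gamma_xxy = 0.000000, Gamma_xyy = 0.000000, Gamma_yxx = 0.000000, Gamma_yxy = 0.000000, Gamma_yyy = 0.000000; k1 = (-1.000000, -2.000000, 0.000000, 0.000000)
  k2: at (x, y) = (-0.750000, -0.500000), (dx/dtau, dy/dtau) = (-1.000000, -2.000000); Gamma_xxx = 0.000000, Gamma_xxy = 0.000000, Gamma_xyy = 0.000000, Gamma_yxx = 0.000000, Gamma_yxy = 0.000000, Gamma_yyy = 0.000000; k2 = (-1.000000, -2.000000, 0.000000, 0.000000)
  k3: at (x, y) = (-0.750000, -0.500000), (dx/dtau, dy/dtau) = (-1.000000, -2.000000); Gamma_xxx = 0.000000, Gamma_xxy = 0.000000, Gamma_xyy = 0.000000, Gamma_yxx = 0.000000, Gamma_yxy = 0.000000, Gamma_yyy = 0.000000; k3 = (-1.000000, -2.000000, 0.000000, 0.000000)
  k4: at (x, y) = (-0.850000, -0.700000), (dx/dtau, dy/dtau) = (-1.000000, -2.000000); Gamma_xxx = 0.000000, Gamma_xxy = 0.000000, Gamma_xyy = 0.000000, Gamma_yxx = 0.000000, Gamma_yxy = 0.000000, Gamma_yyy = 0.000000; k4 = (-1.000000, -2.000000, 0.000000, 0.000000)
  Y <- Y + (h/6)(k1 + 2k2 + 2k3 + k4): x = -0.8500, y = -0.7000, dx/dtau = -1.0000, dy/dtau = -2.0000
step 4:
  k1: at (x, y) = (-0.850000, -0.700000), (dx/dtau, dy/dtau) = (-1.000000, -2.000000); Gamma_xxx = 0.000000, Gamma_xxy = 0.000000, Gamma_xyy = 0.000000, Gamma_yxx = 0.000000, Gamma_yxy = 0.000000, Gamma_yyy = 0.000000; k1 = (-1.000000, -2.000000, 0.000000, 0.000000)
  k2: at (x, y) = (-0.950000, -0.900000), (dx/dtau, dy/dtau) = (-1.000000, -2.000000); Gamma_xxx = 0.000000, Gamma_xxy = 0.000000, Gamma_xyy = 0.000000, Gamma_yxx = 0.000000, Gamma_yxy = 0.000000, Gamma_yyy = 0.000000; k2 = (-1.000000, -2.000000, 0.000000, 0.000000)
  k3: at (x, y) = (-0.950000, -0.900000), (dx/dtau, dy/dtau) = (-1.000000, -2.000000); Gamma_xxx = 0.000000, Gamma_xxy = 0.000000, Gamma_xyy = 0.000000, Gamma_yxx = 0.000000, Gamma_yxy = 0.000000, Gamma_yyy = 0.000000; k3 = (-1.000000, -2.000000, 0.000000, 0.000000)
  k4: at (x, y) = (-1.050000, -1.100000), (dx/dtau, dy/dtau) = (-1.000000, -2.000000); Gamma_xxx = 0.000000, Gamma_xxy = 0.000000, Gamma_xyy = 0.000000, Gamma_yxx = 0.000000, Gamma_yxy = 0.000000, Gamma_yyy = 0.000000; k4 = (-1.000000, -2.000000, 0.000000, 0.000000)
  Y <- Y + (h/6)(k1 + 2k2 + 2k3 + k4): x = -1.0500, y = -1.1000, dx/dtau = -1.0000, dy/dtau = -2.0000


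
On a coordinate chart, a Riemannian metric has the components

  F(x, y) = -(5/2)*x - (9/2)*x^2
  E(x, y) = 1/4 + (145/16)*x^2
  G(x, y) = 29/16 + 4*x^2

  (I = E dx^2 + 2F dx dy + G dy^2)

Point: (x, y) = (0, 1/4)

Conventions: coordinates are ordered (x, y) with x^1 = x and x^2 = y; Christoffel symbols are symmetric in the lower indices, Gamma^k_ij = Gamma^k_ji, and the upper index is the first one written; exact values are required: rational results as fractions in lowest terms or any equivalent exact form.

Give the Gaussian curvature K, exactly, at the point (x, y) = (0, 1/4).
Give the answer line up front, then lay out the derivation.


Answer: K = -256/29

E = 1/4, F = 0, G = 29/16, EG - F^2 = 29/64 at the point
E_x = 0, E_y = 0, F_x = -5/2, F_y = 0, G_x = 0, G_y = 0
E_yy = 0, F_xy = 0, G_xx = 8
By Brioschi, K is (det M1 - det M2) divided by (EG - F^2) squared.
M1 = [[-E_yy/2 + F_xy - G_xx/2, E_x/2, F_x - E_y/2], [F_y - G_x/2, E, F], [G_y/2, F, G]] = [[-4, 0, -5/2], [0, 1/4, 0], [0, 0, 29/16]]; det M1 = -29/16
M2 = [[0, E_y/2, G_x/2], [E_y/2, E, F], [G_x/2, F, G]] = [[0, 0, 0], [0, 1/4, 0], [0, 0, 29/16]]; det M2 = 0
det M1 - det M2 = -29/16; K = -29/16 / (29/64)^2 = -256/29


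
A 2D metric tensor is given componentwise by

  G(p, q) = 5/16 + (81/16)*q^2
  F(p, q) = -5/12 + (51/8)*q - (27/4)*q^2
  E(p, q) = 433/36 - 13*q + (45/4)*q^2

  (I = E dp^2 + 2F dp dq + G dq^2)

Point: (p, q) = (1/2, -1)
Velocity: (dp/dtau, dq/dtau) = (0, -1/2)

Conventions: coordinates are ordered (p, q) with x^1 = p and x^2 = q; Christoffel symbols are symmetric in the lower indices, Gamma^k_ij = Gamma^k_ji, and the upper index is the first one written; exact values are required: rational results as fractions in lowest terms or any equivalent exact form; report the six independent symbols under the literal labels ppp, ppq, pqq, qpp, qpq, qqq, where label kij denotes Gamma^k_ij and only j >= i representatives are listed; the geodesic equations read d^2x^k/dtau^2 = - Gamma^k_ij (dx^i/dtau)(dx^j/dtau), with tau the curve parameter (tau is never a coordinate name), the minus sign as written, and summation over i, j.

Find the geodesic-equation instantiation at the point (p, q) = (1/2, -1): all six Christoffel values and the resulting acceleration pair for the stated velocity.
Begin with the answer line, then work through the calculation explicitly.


Answer: Gamma_ppp = 138450/6691, Gamma_ppq = -54954/6691, Gamma_pqq = 44091/13382, Gamma_qpp = 370904/6691, Gamma_qpq = -138450/6691, Gamma_qqq = 49239/6691; accelerations (d^2p/dtau^2, d^2q/dtau^2) = (-44091/53528, -49239/26764)

E = 653/18, F = -325/24, G = 43/8 at the point
E_p = 0, E_q = -71/2, F_p = 0, F_q = 159/8, G_p = 0, G_q = -81/8
EG - F^2 = 6691/576;  g^inv = (576/6691) * [[43/8, 325/24], [325/24, 653/18]]
first-kind symbols [ij,l] = (1/2)(d_i g_jl + d_j g_il - d_l g_ij): [pp,p] = E_p/2 = 0, [pp,q] = F_p - E_q/2 = 71/4, [pq,p] = E_q/2 = -71/4, [pq,q] = G_p/2 = 0, [qq,p] = F_q - G_p/2 = 159/8, [qq,q] = G_q/2 = -81/16
Gamma^p_ij = (G*[ij,p] - F*[ij,q])/(EG - F^2), Gamma^q_ij = (E*[ij,q] - F*[ij,p])/(EG - F^2)
Gamma_ppp = 138450/6691, Gamma_ppq = -54954/6691, Gamma_pqq = 44091/13382, Gamma_qpp = 370904/6691, Gamma_qpq = -138450/6691, Gamma_qqq = 49239/6691
d^2p/dtau^2 = -(Gamma_ppp*(0)^2 + 2*Gamma_ppq*(0)*(-1/2) + Gamma_pqq*(-1/2)^2) = -44091/53528
d^2q/dtau^2 = -(Gamma_qpp*(0)^2 + 2*Gamma_qpq*(0)*(-1/2) + Gamma_qqq*(-1/2)^2) = -49239/26764


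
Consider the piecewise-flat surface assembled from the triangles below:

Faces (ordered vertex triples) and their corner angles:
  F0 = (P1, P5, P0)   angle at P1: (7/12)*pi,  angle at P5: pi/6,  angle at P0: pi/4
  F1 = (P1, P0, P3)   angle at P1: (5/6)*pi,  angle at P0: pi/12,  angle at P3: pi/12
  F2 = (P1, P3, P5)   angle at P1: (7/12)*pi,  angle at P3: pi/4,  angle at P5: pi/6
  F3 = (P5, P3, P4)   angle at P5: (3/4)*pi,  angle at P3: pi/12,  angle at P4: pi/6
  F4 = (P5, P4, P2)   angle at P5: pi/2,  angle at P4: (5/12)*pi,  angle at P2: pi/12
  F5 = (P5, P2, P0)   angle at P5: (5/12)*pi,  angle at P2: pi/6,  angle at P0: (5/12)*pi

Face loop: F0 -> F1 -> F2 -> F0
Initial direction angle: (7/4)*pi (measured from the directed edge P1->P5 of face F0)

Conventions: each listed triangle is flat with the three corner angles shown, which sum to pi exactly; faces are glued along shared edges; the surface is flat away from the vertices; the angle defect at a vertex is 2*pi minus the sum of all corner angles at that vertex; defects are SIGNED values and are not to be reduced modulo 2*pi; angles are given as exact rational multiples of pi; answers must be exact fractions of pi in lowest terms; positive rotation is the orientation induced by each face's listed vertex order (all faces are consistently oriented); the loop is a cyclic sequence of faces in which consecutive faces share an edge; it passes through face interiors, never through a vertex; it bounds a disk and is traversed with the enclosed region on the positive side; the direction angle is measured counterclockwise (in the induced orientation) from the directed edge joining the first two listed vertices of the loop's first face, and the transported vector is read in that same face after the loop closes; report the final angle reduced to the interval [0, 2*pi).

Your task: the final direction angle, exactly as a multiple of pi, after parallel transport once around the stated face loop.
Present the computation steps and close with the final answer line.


enclosed vertex P1: corner angles sum to 2*pi, defect = 2*pi - 2*pi = 0
the rotation equals the total enclosed defect, so the final angle is initial + defects (mod 2*pi)
final angle = (7/4)*pi + 0 = (7/4)*pi (mod 2*pi)

Answer: final direction angle = (7/4)*pi


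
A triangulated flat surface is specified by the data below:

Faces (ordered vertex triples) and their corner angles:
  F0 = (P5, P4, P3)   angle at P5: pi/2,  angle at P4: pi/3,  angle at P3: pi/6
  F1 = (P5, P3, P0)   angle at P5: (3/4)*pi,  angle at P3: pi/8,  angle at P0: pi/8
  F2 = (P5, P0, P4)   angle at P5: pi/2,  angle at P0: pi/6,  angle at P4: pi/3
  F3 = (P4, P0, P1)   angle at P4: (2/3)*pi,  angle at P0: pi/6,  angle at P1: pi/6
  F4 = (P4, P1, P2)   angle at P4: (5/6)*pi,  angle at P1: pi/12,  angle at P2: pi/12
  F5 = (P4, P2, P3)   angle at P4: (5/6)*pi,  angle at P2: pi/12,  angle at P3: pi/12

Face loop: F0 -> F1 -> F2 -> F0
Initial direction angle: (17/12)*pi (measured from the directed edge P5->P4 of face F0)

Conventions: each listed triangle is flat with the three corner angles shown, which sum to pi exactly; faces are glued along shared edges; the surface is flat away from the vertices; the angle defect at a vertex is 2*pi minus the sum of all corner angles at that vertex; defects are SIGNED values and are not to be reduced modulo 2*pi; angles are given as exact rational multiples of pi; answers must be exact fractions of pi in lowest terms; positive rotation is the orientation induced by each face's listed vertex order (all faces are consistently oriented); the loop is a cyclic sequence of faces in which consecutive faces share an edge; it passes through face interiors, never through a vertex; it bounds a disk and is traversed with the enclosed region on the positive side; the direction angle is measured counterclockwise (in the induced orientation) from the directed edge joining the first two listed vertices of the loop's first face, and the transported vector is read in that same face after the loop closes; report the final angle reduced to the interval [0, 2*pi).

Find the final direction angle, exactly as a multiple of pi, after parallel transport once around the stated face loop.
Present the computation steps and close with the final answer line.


enclosed vertex P5: corner angles sum to (7/4)*pi, defect = 2*pi - (7/4)*pi = pi/4
the final direction is the initial angle plus the enclosed defects, taken mod 2*pi in the induced orientation
final angle = (17/12)*pi + pi/4 = (5/3)*pi (mod 2*pi)

Answer: final direction angle = (5/3)*pi


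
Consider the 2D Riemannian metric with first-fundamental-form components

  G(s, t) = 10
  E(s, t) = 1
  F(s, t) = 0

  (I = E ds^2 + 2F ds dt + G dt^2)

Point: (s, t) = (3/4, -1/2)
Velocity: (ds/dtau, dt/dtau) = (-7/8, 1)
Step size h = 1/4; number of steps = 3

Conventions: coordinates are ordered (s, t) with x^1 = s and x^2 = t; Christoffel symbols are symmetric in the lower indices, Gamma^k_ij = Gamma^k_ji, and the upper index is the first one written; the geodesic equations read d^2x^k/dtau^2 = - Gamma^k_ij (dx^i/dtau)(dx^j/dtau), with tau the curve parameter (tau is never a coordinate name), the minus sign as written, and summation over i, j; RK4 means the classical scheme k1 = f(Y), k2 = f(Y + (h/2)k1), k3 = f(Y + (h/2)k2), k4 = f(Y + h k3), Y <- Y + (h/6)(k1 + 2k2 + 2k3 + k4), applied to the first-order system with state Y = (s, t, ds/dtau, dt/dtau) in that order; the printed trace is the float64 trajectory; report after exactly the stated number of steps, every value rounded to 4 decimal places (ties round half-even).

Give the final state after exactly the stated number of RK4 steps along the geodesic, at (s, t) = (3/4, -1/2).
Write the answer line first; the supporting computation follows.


Answer: s = 0.0938, t = 0.2500, ds/dtau = -0.8750, dt/dtau = 1.0000

f(Y) = (ds/dtau, dt/dtau, -Gamma^s_ij Y'^i Y'^j, -Gamma^t_ij Y'^i Y'^j) with the Gammas evaluated at the stage position; h = 0.250000; intermediate values shown to 6 dp
step 0: s = 0.7500, t = -0.5000, ds/dtau = -0.8750, dt/dtau = 1.0000
step 1:
  k1: at (s, t) = (0.750000, -0.500000), (ds/dtau, dt/dtau) = (-0.875000, 1.000000); Gamma_sss = 0.000000, Gamma_sst = 0.000000, Gamma_stt = 0.000000, Gamma_tss = 0.000000, Gamma_tst = 0.000000, Gamma_ttt = 0.000000; k1 = (-0.875000, 1.000000, 0.000000, 0.000000)
  k2: at (s, t) = (0.640625, -0.375000), (ds/dtau, dt/dtau) = (-0.875000, 1.000000); Gamma_sss = 0.000000, Gamma_sst = 0.000000, Gamma_stt = 0.000000, Gamma_tss = 0.000000, Gamma_tst = 0.000000, Gamma_ttt = 0.000000; k2 = (-0.875000, 1.000000, 0.000000, 0.000000)
  k3: at (s, t) = (0.640625, -0.375000), (ds/dtau, dt/dtau) = (-0.875000, 1.000000); Gamma_sss = 0.000000, Gamma_sst = 0.000000, Gamma_stt = 0.000000, Gamma_tss = 0.000000, Gamma_tst = 0.000000, Gamma_ttt = 0.000000; k3 = (-0.875000, 1.000000, 0.000000, 0.000000)
  k4: at (s, t) = (0.531250, -0.250000), (ds/dtau, dt/dtau) = (-0.875000, 1.000000); Gamma_sss = 0.000000, Gamma_sst = 0.000000, Gamma_stt = 0.000000, Gamma_tss = 0.000000, Gamma_tst = 0.000000, Gamma_ttt = 0.000000; k4 = (-0.875000, 1.000000, 0.000000, 0.000000)
  Y <- Y + (h/6)(k1 + 2k2 + 2k3 + k4): s = 0.5312, t = -0.2500, ds/dtau = -0.8750, dt/dtau = 1.0000
step 2:
  k1: at (s, t) = (0.531250, -0.250000), (ds/dtau, dt/dtau) = (-0.875000, 1.000000); Gamma_sss = 0.000000, Gamma_sst = 0.000000, Gamma_stt = 0.000000, Gamma_tss = 0.000000, Gamma_tst = 0.000000, Gamma_ttt = 0.000000; k1 = (-0.875000, 1.000000, 0.000000, 0.000000)
  k2: at (s, t) = (0.421875, -0.125000), (ds/dtau, dt/dtau) = (-0.875000, 1.000000); Gamma_sss = 0.000000, Gamma_sst = 0.000000, Gamma_stt = 0.000000, Gamma_tss = 0.000000, Gamma_tst = 0.000000, Gamma_ttt = 0.000000; k2 = (-0.875000, 1.000000, 0.000000, 0.000000)
  k3: at (s, t) = (0.421875, -0.125000), (ds/dtau, dt/dtau) = (-0.875000, 1.000000); Gamma_sss = 0.000000, Gamma_sst = 0.000000, Gamma_stt = 0.000000, Gamma_tss = 0.000000, Gamma_tst = 0.000000, Gamma_ttt = 0.000000; k3 = (-0.875000, 1.000000, 0.000000, 0.000000)
  k4: at (s, t) = (0.312500, 0.000000), (ds/dtau, dt/dtau) = (-0.875000, 1.000000); Gamma_sss = 0.000000, Gamma_sst = 0.000000, Gamma_stt = 0.000000, Gamma_tss = 0.000000, Gamma_tst = 0.000000, Gamma_ttt = 0.000000; k4 = (-0.875000, 1.000000, 0.000000, 0.000000)
  Y <- Y + (h/6)(k1 + 2k2 + 2k3 + k4): s = 0.3125, t = 0.0000, ds/dtau = -0.8750, dt/dtau = 1.0000
step 3:
  k1: at (s, t) = (0.312500, 0.000000), (ds/dtau, dt/dtau) = (-0.875000, 1.000000); Gamma_sss = 0.000000, Gamma_sst = 0.000000, Gamma_stt = 0.000000, Gamma_tss = 0.000000, Gamma_tst = 0.000000, Gamma_ttt = 0.000000; k1 = (-0.875000, 1.000000, 0.000000, 0.000000)
  k2: at (s, t) = (0.203125, 0.125000), (ds/dtau, dt/dtau) = (-0.875000, 1.000000); Gamma_sss = 0.000000, Gamma_sst = 0.000000, Gamma_stt = 0.000000, Gamma_tss = 0.000000, Gamma_tst = 0.000000, Gamma_ttt = 0.000000; k2 = (-0.875000, 1.000000, 0.000000, 0.000000)
  k3: at (s, t) = (0.203125, 0.125000), (ds/dtau, dt/dtau) = (-0.875000, 1.000000); Gamma_sss = 0.000000, Gamma_sst = 0.000000, Gamma_stt = 0.000000, Gamma_tss = 0.000000, Gamma_tst = 0.000000, Gamma_ttt = 0.000000; k3 = (-0.875000, 1.000000, 0.000000, 0.000000)
  k4: at (s, t) = (0.093750, 0.250000), (ds/dtau, dt/dtau) = (-0.875000, 1.000000); Gamma_sss = 0.000000, Gamma_sst = 0.000000, Gamma_stt = 0.000000, Gamma_tss = 0.000000, Gamma_tst = 0.000000, Gamma_ttt = 0.000000; k4 = (-0.875000, 1.000000, 0.000000, 0.000000)
  Y <- Y + (h/6)(k1 + 2k2 + 2k3 + k4): s = 0.0938, t = 0.2500, ds/dtau = -0.8750, dt/dtau = 1.0000


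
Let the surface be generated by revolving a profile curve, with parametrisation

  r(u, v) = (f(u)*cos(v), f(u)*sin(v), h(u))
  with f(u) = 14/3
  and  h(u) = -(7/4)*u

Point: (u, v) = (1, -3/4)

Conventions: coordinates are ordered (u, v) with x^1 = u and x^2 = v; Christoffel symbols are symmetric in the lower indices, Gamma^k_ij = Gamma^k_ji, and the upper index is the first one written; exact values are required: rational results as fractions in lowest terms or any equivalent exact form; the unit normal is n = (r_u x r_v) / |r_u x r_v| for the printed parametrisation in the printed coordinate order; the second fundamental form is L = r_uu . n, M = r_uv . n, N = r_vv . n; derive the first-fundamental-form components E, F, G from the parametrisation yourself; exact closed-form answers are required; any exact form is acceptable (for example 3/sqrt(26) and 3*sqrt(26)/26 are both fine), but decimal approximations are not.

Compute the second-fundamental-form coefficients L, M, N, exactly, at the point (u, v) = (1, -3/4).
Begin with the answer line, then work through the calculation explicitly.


Answer: L = 0, M = 0, N = -14/3

f = 14/3, f' = 0, f'' = 0, h' = -7/4, h'' = 0
E = 49/16, F = 0, G = 196/9; answer radicand W^2 = 49/16
unnormalised second-form numerators: l = 0, m = 0, n = -49/6; L = l/sqrt(49/16), and similarly M = m/sqrt(W^2), N = n/sqrt(W^2)


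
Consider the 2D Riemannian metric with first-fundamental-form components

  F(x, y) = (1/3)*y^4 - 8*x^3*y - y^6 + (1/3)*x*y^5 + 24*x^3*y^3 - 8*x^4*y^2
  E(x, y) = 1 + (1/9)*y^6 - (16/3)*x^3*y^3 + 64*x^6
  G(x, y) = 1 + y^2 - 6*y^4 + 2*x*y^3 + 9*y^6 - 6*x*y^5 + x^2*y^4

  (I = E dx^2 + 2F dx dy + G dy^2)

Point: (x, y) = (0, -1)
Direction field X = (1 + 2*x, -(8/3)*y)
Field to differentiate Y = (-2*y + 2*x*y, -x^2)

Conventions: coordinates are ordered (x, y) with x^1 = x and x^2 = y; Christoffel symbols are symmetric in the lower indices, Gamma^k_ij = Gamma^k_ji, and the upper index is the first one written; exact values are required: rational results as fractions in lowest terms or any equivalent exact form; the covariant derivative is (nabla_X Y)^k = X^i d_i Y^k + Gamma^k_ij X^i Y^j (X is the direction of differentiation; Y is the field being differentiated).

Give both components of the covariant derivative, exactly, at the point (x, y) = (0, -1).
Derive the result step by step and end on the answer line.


E = 10/9, F = -2/3, G = 5 at the point
E_x = 0, E_y = -2/3, F_x = -1/3, F_y = 14/3, G_x = 4, G_y = -32
EG - F^2 = 46/9;  g^inv = (9/46) * [[5, 2/3], [2/3, 10/9]]
first-kind symbols [ij,l] = (1/2)(d_i g_jl + d_j g_il - d_l g_ij): [xx,x] = E_x/2 = 0, [xx,y] = F_x - E_y/2 = 0, [xy,x] = E_y/2 = -1/3, [xy,y] = G_x/2 = 2, [yy,x] = F_y - G_x/2 = 8/3, [yy,y] = G_y/2 = -16
Gamma^x_ij = (G*[ij,x] - F*[ij,y])/(EG - F^2), Gamma^y_ij = (E*[ij,y] - F*[ij,x])/(EG - F^2)
Gamma_xxx = 0, Gamma_xxy = -3/46, Gamma_xyy = 12/23, Gamma_yxx = 0, Gamma_yxy = 9/23, Gamma_yyy = -72/23
X = (1, 8/3), Y = (2, 0) at the point

Answer: (nabla_X Y)^x = -530/69, (nabla_X Y)^y = 48/23


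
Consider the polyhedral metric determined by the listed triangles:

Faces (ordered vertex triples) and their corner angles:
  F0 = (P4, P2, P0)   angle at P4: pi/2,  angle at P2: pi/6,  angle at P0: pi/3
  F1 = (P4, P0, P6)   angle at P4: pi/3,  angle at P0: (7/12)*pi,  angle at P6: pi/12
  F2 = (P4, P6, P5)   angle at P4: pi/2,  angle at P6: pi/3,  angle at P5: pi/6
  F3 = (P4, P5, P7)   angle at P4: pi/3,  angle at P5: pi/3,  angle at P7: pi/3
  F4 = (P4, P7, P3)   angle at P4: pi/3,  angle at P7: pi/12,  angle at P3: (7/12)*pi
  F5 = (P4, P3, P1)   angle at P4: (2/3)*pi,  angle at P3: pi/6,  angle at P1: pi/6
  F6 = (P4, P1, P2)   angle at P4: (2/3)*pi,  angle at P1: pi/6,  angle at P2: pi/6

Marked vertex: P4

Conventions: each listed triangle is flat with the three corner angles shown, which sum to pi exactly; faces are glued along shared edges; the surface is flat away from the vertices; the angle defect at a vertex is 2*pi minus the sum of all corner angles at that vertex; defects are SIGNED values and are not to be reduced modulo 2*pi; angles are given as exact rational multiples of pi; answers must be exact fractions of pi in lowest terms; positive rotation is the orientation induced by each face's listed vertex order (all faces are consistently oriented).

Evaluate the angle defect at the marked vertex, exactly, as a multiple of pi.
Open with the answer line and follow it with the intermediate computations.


Answer: defect(P4) = (-4/3)*pi

Sum of corner angles at P4: (10/3)*pi
defect = 2*pi - (10/3)*pi


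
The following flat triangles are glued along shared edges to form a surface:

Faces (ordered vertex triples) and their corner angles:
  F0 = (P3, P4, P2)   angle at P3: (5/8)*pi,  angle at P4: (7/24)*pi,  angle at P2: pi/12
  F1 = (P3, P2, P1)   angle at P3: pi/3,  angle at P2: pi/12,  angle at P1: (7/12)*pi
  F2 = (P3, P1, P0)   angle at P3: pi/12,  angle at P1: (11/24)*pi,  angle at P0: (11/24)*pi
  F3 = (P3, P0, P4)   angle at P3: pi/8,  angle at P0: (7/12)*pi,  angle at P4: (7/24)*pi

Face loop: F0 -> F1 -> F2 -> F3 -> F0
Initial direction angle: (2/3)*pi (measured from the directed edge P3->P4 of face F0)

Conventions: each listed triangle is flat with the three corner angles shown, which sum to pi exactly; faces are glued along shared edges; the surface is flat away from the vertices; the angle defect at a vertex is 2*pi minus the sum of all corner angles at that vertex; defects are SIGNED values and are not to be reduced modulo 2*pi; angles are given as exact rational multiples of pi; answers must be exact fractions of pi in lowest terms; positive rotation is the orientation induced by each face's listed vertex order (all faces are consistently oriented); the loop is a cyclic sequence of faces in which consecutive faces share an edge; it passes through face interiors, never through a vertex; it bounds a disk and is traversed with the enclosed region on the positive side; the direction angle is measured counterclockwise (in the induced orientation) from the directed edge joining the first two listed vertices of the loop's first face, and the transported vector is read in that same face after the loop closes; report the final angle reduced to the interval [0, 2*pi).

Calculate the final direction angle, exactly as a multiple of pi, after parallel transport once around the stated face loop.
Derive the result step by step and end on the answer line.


enclosed vertex P3: corner angles sum to (7/6)*pi, defect = 2*pi - (7/6)*pi = (5/6)*pi
summing the enclosed defects onto the initial angle, mod 2*pi in the induced orientation:
final angle = (2/3)*pi + (5/6)*pi = (3/2)*pi (mod 2*pi)

Answer: final direction angle = (3/2)*pi


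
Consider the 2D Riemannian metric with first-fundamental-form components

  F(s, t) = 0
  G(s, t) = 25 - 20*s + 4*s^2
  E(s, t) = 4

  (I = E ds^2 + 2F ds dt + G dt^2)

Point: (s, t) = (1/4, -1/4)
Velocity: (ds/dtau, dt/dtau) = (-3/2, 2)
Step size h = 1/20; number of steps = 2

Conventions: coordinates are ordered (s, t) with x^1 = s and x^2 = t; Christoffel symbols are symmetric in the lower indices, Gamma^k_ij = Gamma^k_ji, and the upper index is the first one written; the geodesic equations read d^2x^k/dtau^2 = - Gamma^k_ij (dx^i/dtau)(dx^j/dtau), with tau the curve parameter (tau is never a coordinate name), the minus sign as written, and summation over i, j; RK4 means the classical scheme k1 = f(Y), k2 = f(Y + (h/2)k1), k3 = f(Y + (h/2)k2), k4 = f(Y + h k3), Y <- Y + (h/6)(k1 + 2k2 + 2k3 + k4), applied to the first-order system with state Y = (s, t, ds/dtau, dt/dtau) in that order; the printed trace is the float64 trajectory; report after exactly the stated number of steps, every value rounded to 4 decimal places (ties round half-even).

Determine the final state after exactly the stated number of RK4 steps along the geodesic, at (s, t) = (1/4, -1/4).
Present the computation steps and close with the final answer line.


f(Y) = (ds/dtau, dt/dtau, -Gamma^s_ij Y'^i Y'^j, -Gamma^t_ij Y'^i Y'^j) with the Gammas evaluated at the stage position; h = 0.050000; intermediate values shown to 6 dp
step 0: s = 0.2500, t = -0.2500, ds/dtau = -1.5000, dt/dtau = 2.0000
step 1:
  k1: at (s, t) = (0.250000, -0.250000), (ds/dtau, dt/dtau) = (-1.500000, 2.000000); Gamma_sss = 0.000000, Gamma_sst = 0.000000, Gamma_stt = 2.250000, Gamma_tss = 0.000000, Gamma_tst = -0.444444, Gamma_ttt = 0.000000; k1 = (-1.500000, 2.000000, -9.000000, -2.666667)
  k2: at (s, t) = (0.212500, -0.200000), (ds/dtau, dt/dtau) = (-1.725000, 1.933333); Gamma_sss = 0.000000, Gamma_sst = 0.000000, Gamma_stt = 2.287500, Gamma_tss = 0.000000, Gamma_tst = -0.437158, Gamma_ttt = 0.000000; k2 = (-1.725000, 1.933333, -8.550167, -2.915847)
  k3: at (s, t) = (0.206875, -0.201667), (ds/dtau, dt/dtau) = (-1.713754, 1.927104); Gamma_sss = 0.000000, Gamma_sst = 0.000000, Gamma_stt = 2.293125, Gamma_tss = 0.000000, Gamma_tst = -0.436086, Gamma_ttt = 0.000000; k3 = (-1.713754, 1.927104, -8.516045, -2.880421)
  k4: at (s, t) = (0.164312, -0.153645), (ds/dtau, dt/dtau) = (-1.925802, 1.855979); Gamma_sss = 0.000000, Gamma_sst = 0.000000, Gamma_stt = 2.335688, Gamma_tss = 0.000000, Gamma_tst = -0.428139, Gamma_ttt = 0.000000; k4 = (-1.925802, 1.855979, -8.045645, -3.060553)
  Y <- Y + (h/6)(k1 + 2k2 + 2k3 + k4): s = 0.1641, t = -0.1535, ds/dtau = -1.9265, dt/dtau = 1.8557
step 2:
  k1: at (s, t) = (0.164139, -0.153526), (ds/dtau, dt/dtau) = (-1.926484, 1.855669); Gamma_sss = 0.000000, Gamma_sst = 0.000000, Gamma_stt = 2.335861, Gamma_tss = 0.000000, Gamma_tst = -0.428108, Gamma_ttt = 0.000000; k1 = (-1.926484, 1.855669, -8.043552, -3.060898)
  k2: at (s, t) = (0.115977, -0.107135), (ds/dtau, dt/dtau) = (-2.127573, 1.779146); Gamma_sss = 0.000000, Gamma_sst = 0.000000, Gamma_stt = 2.384023, Gamma_tss = 0.000000, Gamma_tst = -0.419459, Gamma_ttt = 0.000000; k2 = (-2.127573, 1.779146, -7.546294, -3.175526)
  k3: at (s, t) = (0.110950, -0.109048), (ds/dtau, dt/dtau) = (-2.115141, 1.776281); Gamma_sss = 0.000000, Gamma_sst = 0.000000, Gamma_stt = 2.389050, Gamma_tss = 0.000000, Gamma_tst = -0.418576, Gamma_ttt = 0.000000; k3 = (-2.115141, 1.776281, -7.537866, -3.145254)
  k4: at (s, t) = (0.058382, -0.064712), (ds/dtau, dt/dtau) = (-2.303377, 1.698406); Gamma_sss = 0.000000, Gamma_sst = 0.000000, Gamma_stt = 2.441618, Gamma_tss = 0.000000, Gamma_tst = -0.409564, Gamma_ttt = 0.000000; k4 = (-2.303377, 1.698406, -7.043050, -3.204490)
  Y <- Y + (h/6)(k1 + 2k2 + 2k3 + k4): s = 0.0582, t = -0.0647, ds/dtau = -2.3036, dt/dtau = 1.6981

Answer: s = 0.0582, t = -0.0647, ds/dtau = -2.3036, dt/dtau = 1.6981


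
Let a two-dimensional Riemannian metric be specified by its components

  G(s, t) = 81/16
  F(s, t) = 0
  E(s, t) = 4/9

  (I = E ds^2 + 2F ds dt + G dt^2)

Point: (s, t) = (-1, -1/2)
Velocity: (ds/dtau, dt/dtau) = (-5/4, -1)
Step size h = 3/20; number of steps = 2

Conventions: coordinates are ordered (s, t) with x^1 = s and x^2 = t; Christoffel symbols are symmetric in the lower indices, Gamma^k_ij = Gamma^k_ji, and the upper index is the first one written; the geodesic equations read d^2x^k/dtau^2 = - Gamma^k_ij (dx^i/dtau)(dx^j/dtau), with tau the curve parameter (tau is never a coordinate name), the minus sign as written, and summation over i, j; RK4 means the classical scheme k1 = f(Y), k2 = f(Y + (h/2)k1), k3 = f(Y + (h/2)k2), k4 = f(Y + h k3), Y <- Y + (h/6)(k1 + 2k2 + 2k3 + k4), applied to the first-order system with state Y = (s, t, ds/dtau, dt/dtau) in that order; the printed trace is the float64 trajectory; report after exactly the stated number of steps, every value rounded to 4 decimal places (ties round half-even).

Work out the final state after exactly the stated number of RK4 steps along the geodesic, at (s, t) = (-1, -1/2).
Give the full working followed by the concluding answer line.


f(Y) = (ds/dtau, dt/dtau, -Gamma^s_ij Y'^i Y'^j, -Gamma^t_ij Y'^i Y'^j) with the Gammas evaluated at the stage position; h = 0.150000; intermediate values shown to 6 dp
step 0: s = -1.0000, t = -0.5000, ds/dtau = -1.2500, dt/dtau = -1.0000
step 1:
  k1: at (s, t) = (-1.000000, -0.500000), (ds/dtau, dt/dtau) = (-1.250000, -1.000000); Gamma_sss = 0.000000, Gamma_sst = 0.000000, Gamma_stt = 0.000000, Gamma_tss = 0.000000, Gamma_tst = 0.000000, Gamma_ttt = 0.000000; k1 = (-1.250000, -1.000000, 0.000000, 0.000000)
  k2: at (s, t) = (-1.093750, -0.575000), (ds/dtau, dt/dtau) = (-1.250000, -1.000000); Gamma_sss = 0.000000, Gamma_sst = 0.000000, Gamma_stt = 0.000000, Gamma_tss = 0.000000, Gamma_tst = 0.000000, Gamma_ttt = 0.000000; k2 = (-1.250000, -1.000000, 0.000000, 0.000000)
  k3: at (s, t) = (-1.093750, -0.575000), (ds/dtau, dt/dtau) = (-1.250000, -1.000000); Gamma_sss = 0.000000, Gamma_sst = 0.000000, Gamma_stt = 0.000000, Gamma_tss = 0.000000, Gamma_tst = 0.000000, Gamma_ttt = 0.000000; k3 = (-1.250000, -1.000000, 0.000000, 0.000000)
  k4: at (s, t) = (-1.187500, -0.650000), (ds/dtau, dt/dtau) = (-1.250000, -1.000000); Gamma_sss = 0.000000, Gamma_sst = 0.000000, Gamma_stt = 0.000000, Gamma_tss = 0.000000, Gamma_tst = 0.000000, Gamma_ttt = 0.000000; k4 = (-1.250000, -1.000000, 0.000000, 0.000000)
  Y <- Y + (h/6)(k1 + 2k2 + 2k3 + k4): s = -1.1875, t = -0.6500, ds/dtau = -1.2500, dt/dtau = -1.0000
step 2:
  k1: at (s, t) = (-1.187500, -0.650000), (ds/dtau, dt/dtau) = (-1.250000, -1.000000); Gamma_sss = 0.000000, Gamma_sst = 0.000000, Gamma_stt = 0.000000, Gamma_tss = 0.000000, Gamma_tst = 0.000000, Gamma_ttt = 0.000000; k1 = (-1.250000, -1.000000, 0.000000, 0.000000)
  k2: at (s, t) = (-1.281250, -0.725000), (ds/dtau, dt/dtau) = (-1.250000, -1.000000); Gamma_sss = 0.000000, Gamma_sst = 0.000000, Gamma_stt = 0.000000, Gamma_tss = 0.000000, Gamma_tst = 0.000000, Gamma_ttt = 0.000000; k2 = (-1.250000, -1.000000, 0.000000, 0.000000)
  k3: at (s, t) = (-1.281250, -0.725000), (ds/dtau, dt/dtau) = (-1.250000, -1.000000); Gamma_sss = 0.000000, Gamma_sst = 0.000000, Gamma_stt = 0.000000, Gamma_tss = 0.000000, Gamma_tst = 0.000000, Gamma_ttt = 0.000000; k3 = (-1.250000, -1.000000, 0.000000, 0.000000)
  k4: at (s, t) = (-1.375000, -0.800000), (ds/dtau, dt/dtau) = (-1.250000, -1.000000); Gamma_sss = 0.000000, Gamma_sst = 0.000000, Gamma_stt = 0.000000, Gamma_tss = 0.000000, Gamma_tst = 0.000000, Gamma_ttt = 0.000000; k4 = (-1.250000, -1.000000, 0.000000, 0.000000)
  Y <- Y + (h/6)(k1 + 2k2 + 2k3 + k4): s = -1.3750, t = -0.8000, ds/dtau = -1.2500, dt/dtau = -1.0000

Answer: s = -1.3750, t = -0.8000, ds/dtau = -1.2500, dt/dtau = -1.0000


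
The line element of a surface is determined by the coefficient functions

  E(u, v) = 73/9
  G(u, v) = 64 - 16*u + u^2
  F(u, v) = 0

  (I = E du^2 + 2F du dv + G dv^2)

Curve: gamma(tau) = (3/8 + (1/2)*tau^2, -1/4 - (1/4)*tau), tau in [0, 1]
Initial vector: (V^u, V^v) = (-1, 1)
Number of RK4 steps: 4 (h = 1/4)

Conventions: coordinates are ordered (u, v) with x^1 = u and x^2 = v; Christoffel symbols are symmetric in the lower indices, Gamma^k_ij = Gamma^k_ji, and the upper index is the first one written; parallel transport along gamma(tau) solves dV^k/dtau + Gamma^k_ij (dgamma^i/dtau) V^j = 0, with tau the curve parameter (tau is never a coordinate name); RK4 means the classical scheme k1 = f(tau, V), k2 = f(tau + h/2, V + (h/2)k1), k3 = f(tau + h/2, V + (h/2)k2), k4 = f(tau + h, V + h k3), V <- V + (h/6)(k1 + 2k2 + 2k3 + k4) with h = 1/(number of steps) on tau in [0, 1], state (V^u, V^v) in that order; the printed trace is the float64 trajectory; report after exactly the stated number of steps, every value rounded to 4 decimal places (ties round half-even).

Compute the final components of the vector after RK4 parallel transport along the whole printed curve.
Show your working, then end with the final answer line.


gamma'(tau) = (tau, -1/4); f(tau, V)^k = -Gamma^k_ij(gamma(tau)) gamma'^i(tau) V^j; h = 1/4; intermediate values shown to 6 dp
curve data and Christoffel symbols at the stage parameters:
  tau = 0.000000: gamma = (0.375000, -0.250000), gamma' = (0.000000, -0.250000); Gamma_uuu = 0.000000, Gamma_uuv = 0.000000, Gamma_uvv = 0.940068, Gamma_vuu = 0.000000, Gamma_vuv = -0.131148, Gamma_vvv = 0.000000
  tau = 0.125000: gamma = (0.382812, -0.281250), gamma' = (0.125000, -0.250000); Gamma_uuu = 0.000000, Gamma_uuv = 0.000000, Gamma_uvv = 0.939105, Gamma_vuu = 0.000000, Gamma_vuv = -0.131282, Gamma_vvv = 0.000000
  tau = 0.250000: gamma = (0.406250, -0.312500), gamma' = (0.250000, -0.250000); Gamma_uuu = 0.000000, Gamma_uuv = 0.000000, Gamma_uvv = 0.936216, Gamma_vuu = 0.000000, Gamma_vuv = -0.131687, Gamma_vvv = 0.000000
  tau = 0.375000: gamma = (0.445312, -0.343750), gamma' = (0.375000, -0.250000); Gamma_uuu = 0.000000, Gamma_uuv = 0.000000, Gamma_uvv = 0.931400, Gamma_vuu = 0.000000, Gamma_vuv = -0.132368, Gamma_vvv = 0.000000
  tau = 0.500000: gamma = (0.500000, -0.375000), gamma' = (0.500000, -0.250000); Gamma_uuu = 0.000000, Gamma_uuv = 0.000000, Gamma_uvv = 0.924658, Gamma_vuu = 0.000000, Gamma_vuv = -0.133333, Gamma_vvv = 0.000000
  tau = 0.625000: gamma = (0.570312, -0.406250), gamma' = (0.625000, -0.250000); Gamma_uuu = 0.000000, Gamma_uuv = 0.000000, Gamma_uvv = 0.915989, Gamma_vuu = 0.000000, Gamma_vuv = -0.134595, Gamma_vvv = 0.000000
  tau = 0.750000: gamma = (0.656250, -0.437500), gamma' = (0.750000, -0.250000); Gamma_uuu = 0.000000, Gamma_uuv = 0.000000, Gamma_uvv = 0.905394, Gamma_vuu = 0.000000, Gamma_vuv = -0.136170, Gamma_vvv = 0.000000
  tau = 0.875000: gamma = (0.757812, -0.468750), gamma' = (0.875000, -0.250000); Gamma_uuu = 0.000000, Gamma_uuv = 0.000000, Gamma_uvv = 0.892872, Gamma_vuu = 0.000000, Gamma_vuv = -0.138080, Gamma_vvv = 0.000000
  tau = 1.000000: gamma = (0.875000, -0.500000), gamma' = (1.000000, -0.250000); Gamma_uuu = 0.000000, Gamma_uuv = 0.000000, Gamma_uvv = 0.878425, Gamma_vuu = 0.000000, Gamma_vuv = -0.140351, Gamma_vvv = 0.000000
step 0: V^u = -1.0000, V^v = 1.0000
step 1: k1 = (0.235017, 0.032787), k2 = (0.235739, 0.048334), k3 = (0.236195, 0.048363), k4 = (0.236884, 0.064298); V <- V + (h/6)(k1 + 2k2 + 2k3 + k4): V^u = -0.9410, V^v = 1.0121
step 2: k1 = (0.236887, 0.064300), k2 = (0.237540, 0.080798), k3 = (0.238020, 0.080898), k4 = (0.238637, 0.098205); V <- V + (h/6)(k1 + 2k2 + 2k3 + k4): V^u = -0.8816, V^v = 1.0323
step 3: k1 = (0.238642, 0.098209), k2 = (0.239216, 0.116536), k3 = (0.239741, 0.116726), k4 = (0.240276, 0.136382); V <- V + (h/6)(k1 + 2k2 + 2k3 + k4): V^u = -0.8217, V^v = 1.0616
step 4: k1 = (0.240283, 0.136388), k2 = (0.240765, 0.157646), k3 = (0.241359, 0.157965), k4 = (0.241798, 0.181248); V <- V + (h/6)(k1 + 2k2 + 2k3 + k4): V^u = -0.7614, V^v = 1.1011

Answer: V^u = -0.7614, V^v = 1.1011


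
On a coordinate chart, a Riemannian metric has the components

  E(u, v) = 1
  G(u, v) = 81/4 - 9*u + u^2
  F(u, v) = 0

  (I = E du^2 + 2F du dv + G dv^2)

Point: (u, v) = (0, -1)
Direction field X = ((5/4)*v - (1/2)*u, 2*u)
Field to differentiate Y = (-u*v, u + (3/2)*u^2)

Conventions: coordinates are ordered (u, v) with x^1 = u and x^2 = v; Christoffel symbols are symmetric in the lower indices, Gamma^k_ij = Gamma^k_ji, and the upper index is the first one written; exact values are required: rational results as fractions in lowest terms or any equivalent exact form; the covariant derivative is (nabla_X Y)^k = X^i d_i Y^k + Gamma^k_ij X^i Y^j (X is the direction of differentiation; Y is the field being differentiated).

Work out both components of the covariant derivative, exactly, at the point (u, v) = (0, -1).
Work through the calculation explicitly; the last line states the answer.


E = 1, F = 0, G = 81/4 at the point
E_u = 0, E_v = 0, F_u = 0, F_v = 0, G_u = -9, G_v = 0
EG - F^2 = 81/4;  g^inv = (4/81) * [[81/4, 0], [0, 1]]
first-kind symbols [ij,l] = (1/2)(d_i g_jl + d_j g_il - d_l g_ij): [uu,u] = E_u/2 = 0, [uu,v] = F_u - E_v/2 = 0, [uv,u] = E_v/2 = 0, [uv,v] = G_u/2 = -9/2, [vv,u] = F_v - G_u/2 = 9/2, [vv,v] = G_v/2 = 0
Gamma^u_ij = (G*[ij,u] - F*[ij,v])/(EG - F^2), Gamma^v_ij = (E*[ij,v] - F*[ij,u])/(EG - F^2)
Gamma_uuu = 0, Gamma_uuv = 0, Gamma_uvv = 9/2, Gamma_vuu = 0, Gamma_vuv = -2/9, Gamma_vvv = 0
X = (-5/4, 0), Y = (0, 0) at the point

Answer: (nabla_X Y)^u = -5/4, (nabla_X Y)^v = -5/4


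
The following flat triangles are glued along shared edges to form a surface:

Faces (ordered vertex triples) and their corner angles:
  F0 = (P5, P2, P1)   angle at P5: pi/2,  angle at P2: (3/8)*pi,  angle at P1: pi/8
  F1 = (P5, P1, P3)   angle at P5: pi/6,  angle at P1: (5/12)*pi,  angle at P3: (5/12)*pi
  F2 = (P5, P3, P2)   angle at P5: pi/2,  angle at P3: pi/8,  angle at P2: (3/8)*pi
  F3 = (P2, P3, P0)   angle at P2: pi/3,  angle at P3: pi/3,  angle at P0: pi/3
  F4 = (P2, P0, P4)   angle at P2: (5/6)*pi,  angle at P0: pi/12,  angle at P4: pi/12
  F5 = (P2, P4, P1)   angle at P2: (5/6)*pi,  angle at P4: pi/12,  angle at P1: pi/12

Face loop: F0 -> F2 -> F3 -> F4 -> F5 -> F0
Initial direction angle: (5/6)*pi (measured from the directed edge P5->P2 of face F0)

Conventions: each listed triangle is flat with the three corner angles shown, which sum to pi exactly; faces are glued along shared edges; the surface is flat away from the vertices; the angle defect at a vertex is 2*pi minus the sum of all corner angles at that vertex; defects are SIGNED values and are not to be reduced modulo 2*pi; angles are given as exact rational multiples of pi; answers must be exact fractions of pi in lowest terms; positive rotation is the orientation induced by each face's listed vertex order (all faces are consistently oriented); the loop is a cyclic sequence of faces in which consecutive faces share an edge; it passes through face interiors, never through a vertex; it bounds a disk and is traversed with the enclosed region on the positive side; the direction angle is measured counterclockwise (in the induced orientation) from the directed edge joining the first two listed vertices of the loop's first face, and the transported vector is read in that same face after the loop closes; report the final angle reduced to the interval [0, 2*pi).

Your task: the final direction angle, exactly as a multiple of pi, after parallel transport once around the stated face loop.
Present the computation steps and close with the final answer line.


enclosed vertex P2: corner angles sum to (11/4)*pi, defect = 2*pi - (11/4)*pi = (-3/4)*pi
by Gauss-Bonnet the loop rotates the vector by the enclosed defect sum (positive orientation, mod 2*pi)
final angle = (5/6)*pi - (3/4)*pi = pi/12 (mod 2*pi)

Answer: final direction angle = pi/12
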